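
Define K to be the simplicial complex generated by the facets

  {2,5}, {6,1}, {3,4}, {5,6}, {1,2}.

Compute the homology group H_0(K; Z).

Order the vertices as 1 < 2 < 3 < 4 < 5 < 6. Listing each simplex with vertices in this order, K has dimension 1 with simplices:

  0-simplices (6): [1], [2], [3], [4], [5], [6]
  1-simplices (5): [1,2], [1,6], [2,5], [3,4], [5,6]

giving chain groups C_0 ≅ Z^6, C_1 ≅ Z^5.

The boundary map ∂_1: C_1 → C_0 sends each edge [p,q] (with p < q) to q − p.
The 6×5 boundary matrix has rank 4 and Smith normal form diag(1,1,1,1).

From H_k ≅ ker(∂_k) / im(∂_{k+1}) we obtain:

  H_0: rank C_0 − rank ∂_1 = 6 − 4 = 2, and the invariant factors of ∂_1 are all 1, so H_0 ≅ Z^2.

H_0 = Z^2.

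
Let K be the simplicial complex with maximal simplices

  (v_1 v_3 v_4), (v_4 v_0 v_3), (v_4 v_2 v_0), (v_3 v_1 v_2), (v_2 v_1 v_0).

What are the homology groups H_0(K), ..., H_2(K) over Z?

H_0 = Z,  H_1 = Z,  H_2 = 0.

Fix the vertex order v_0 < v_1 < v_2 < v_3 < v_4 and write every simplex with vertices in increasing order. Then dim K = 2 and the simplices of K are:

  0-simplices (5): [v_0], [v_1], [v_2], [v_3], [v_4]
  1-simplices (10): [v_0,v_1], [v_0,v_2], [v_0,v_3], [v_0,v_4], [v_1,v_2], [v_1,v_3], [v_1,v_4], [v_2,v_3], [v_2,v_4], [v_3,v_4]
  2-simplices (5): [v_0,v_1,v_2], [v_0,v_2,v_4], [v_0,v_3,v_4], [v_1,v_2,v_3], [v_1,v_3,v_4]

giving chain groups C_0 ≅ Z^5, C_1 ≅ Z^10, C_2 ≅ Z^5.

∂_1: C_1 → C_0 sends each edge [p,q] (with p < q) to q − p. For instance
  ∂[v_1,v_2] = [v_2] − [v_1].
This gives a 5×10 integer matrix of rank 4; reducing to Smith normal form yields diagonal entries (1,1,1,1).

∂_2: C_2 → C_1 maps a triangle to the signed sum of its edges. For instance
  ∂[v_0,v_1,v_2] = [v_1,v_2] − [v_0,v_2] + [v_0,v_1],
  ∂[v_1,v_3,v_4] = [v_3,v_4] − [v_1,v_4] + [v_1,v_3].
This gives a 10×5 integer matrix of rank 5; reducing to Smith normal form yields diagonal entries (1,1,1,1,1).

From H_k ≅ ker(∂_k) / im(∂_{k+1}) we obtain:

  H_0: rank C_0 − rank ∂_1 = 5 − 4 = 1, and the invariant factors of ∂_1 are all 1, so H_0 ≅ Z.
  H_1: rank ker ∂_1 − rank ∂_2 = (10 − 4) − 5 = 1, and the invariant factors of ∂_2 are all 1, so H_1 ≅ Z.
  H_2: rank ker ∂_2 − rank ∂_3 = (5 − 5) − 0 = 0, and there is no ∂_3, so H_2 ≅ 0.

As a check, the Euler characteristic is 5 − 10 + 5 = 0, which agrees with 1 − 1 + 0 = 0.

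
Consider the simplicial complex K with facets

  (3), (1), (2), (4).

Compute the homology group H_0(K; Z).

H_0 = Z^4.

K has 4 vertices.
rank ∂_0 = 0, rank ∂_1 = 0 ⇒ b_0 = 4 − 0 − 0 = 4. So H_0 = Z^4.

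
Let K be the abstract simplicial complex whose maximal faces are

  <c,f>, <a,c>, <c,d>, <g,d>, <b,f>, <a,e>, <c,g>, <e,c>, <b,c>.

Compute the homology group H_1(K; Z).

H_1 ≅ Z^3.

K has 7 vertices, 9 edges.
rank ∂_1 = 6, rank ∂_2 = 0 ⇒ b_1 = 9 − 6 − 0 = 3. So H_1 ≅ Z^3.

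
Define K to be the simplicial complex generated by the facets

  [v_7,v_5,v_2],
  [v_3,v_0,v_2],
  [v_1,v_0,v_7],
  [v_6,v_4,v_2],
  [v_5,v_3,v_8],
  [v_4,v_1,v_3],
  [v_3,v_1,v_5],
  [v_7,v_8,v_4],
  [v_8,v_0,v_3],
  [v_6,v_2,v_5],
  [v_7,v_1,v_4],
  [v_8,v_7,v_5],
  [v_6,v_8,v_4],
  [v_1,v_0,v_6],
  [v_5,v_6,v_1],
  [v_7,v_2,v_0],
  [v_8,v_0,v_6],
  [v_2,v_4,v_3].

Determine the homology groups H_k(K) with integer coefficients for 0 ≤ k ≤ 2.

H_0 = Z,  H_1 = Z^2,  H_2 = Z.

Fix the vertex order v_0 < v_1 < v_2 < v_3 < v_4 < v_5 < v_6 < v_7 < v_8 and write every simplex with vertices in increasing order. Then dim K = 2 and the simplices of K are:

  0-simplices (9): [v_0], [v_1], [v_2], [v_3], [v_4], [v_5], [v_6], [v_7], [v_8]
  1-simplices (27): (27 of them)
  2-simplices (18): (18 of them)

Hence C_0 ≅ Z^9, C_1 ≅ Z^27, C_2 ≅ Z^18.

The boundary map ∂_1: C_1 → C_0 maps an edge to its endpoints' difference, ∂[p,q] = q − p. For instance
  ∂[v_4,v_8] = [v_8] − [v_4].
As a 9×27 matrix over Z this has rank 8, with invariant factors (1,1,1,1,1,1,1,1).

∂_2: C_2 → C_1 maps a triangle to the signed sum of its edges. For instance
  ∂[v_5,v_7,v_8] = [v_7,v_8] − [v_5,v_8] + [v_5,v_7],
  ∂[v_2,v_5,v_7] = [v_5,v_7] − [v_2,v_7] + [v_2,v_5].
As a 27×18 matrix over Z this has rank 17, with invariant factors (1,1,1,1,1,1,1,1,1,1,1,1,1,1,1,1,1).

Reading off H_k = ker ∂_k / im ∂_{k+1}:

  H_0: rank C_0 − rank ∂_1 = 9 − 8 = 1, and the invariant factors of ∂_1 are all 1, so H_0 ≅ Z.
  H_1: rank ker ∂_1 − rank ∂_2 = (27 − 8) − 17 = 2, and the invariant factors of ∂_2 are all 1, so H_1 ≅ Z^2.
  H_2: rank ker ∂_2 − rank ∂_3 = (18 − 17) − 0 = 1, and there is no ∂_3, so H_2 ≅ Z.

As a check, the Euler characteristic is 9 − 27 + 18 = 0, which agrees with 1 − 2 + 1 = 0.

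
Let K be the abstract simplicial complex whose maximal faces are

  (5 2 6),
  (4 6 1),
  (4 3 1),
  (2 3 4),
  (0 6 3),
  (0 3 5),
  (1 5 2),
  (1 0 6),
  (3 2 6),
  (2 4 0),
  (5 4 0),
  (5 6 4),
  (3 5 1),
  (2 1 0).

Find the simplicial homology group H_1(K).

H_1 = Z^2.

Take the total order 0 < 1 < 2 < 3 < 4 < 5 < 6 on the vertex set. Then K (dimension 2) consists of the simplices:

  0-simplices (7): [0], [1], [2], [3], [4], [5], [6]
  1-simplices (21): [0,1], [0,2], [0,3], [0,4], [0,5], [0,6], [1,2], [1,3], [1,4], [1,5], [1,6], [2,3], [2,4], [2,5], [2,6], [3,4], [3,5], [3,6], [4,5], [4,6], [5,6]
  2-simplices (14): [0,1,2], [0,1,6], [0,2,4], [0,3,5], [0,3,6], [0,4,5], [1,2,5], [1,3,4], [1,3,5], [1,4,6], [2,3,4], [2,3,6], [2,5,6], [4,5,6]

giving chain groups C_0 ≅ Z^7, C_1 ≅ Z^21, C_2 ≅ Z^14.

∂_1: C_1 → C_0 sends each edge [p,q] (with p < q) to q − p.
This gives a 7×21 integer matrix of rank 6; reducing to Smith normal form yields diagonal entries (1,1,1,1,1,1).

Boundary ∂_2: C_2 → C_1 maps a triangle to the signed sum of its edges. For instance
  ∂[0,4,5] = [4,5] − [0,5] + [0,4],
  ∂[2,3,6] = [3,6] − [2,6] + [2,3].
This gives a 21×14 integer matrix of rank 13; reducing to Smith normal form yields diagonal entries (1,1,1,1,1,1,1,1,1,1,1,1,1).

Computing H_k = (kernel of ∂_k) / (image of ∂_{k+1}):

  H_1: rank ker ∂_1 − rank ∂_2 = (21 − 6) − 13 = 2, and the invariant factors of ∂_2 are all 1, so H_1 ≅ Z^2.

(K is a triangulation of the torus T^2.)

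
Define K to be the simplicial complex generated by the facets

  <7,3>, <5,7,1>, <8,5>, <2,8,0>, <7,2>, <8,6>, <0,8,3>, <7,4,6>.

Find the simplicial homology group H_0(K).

Order the vertices as 0 < 1 < 2 < 3 < 4 < 5 < 6 < 7 < 8. Listing each simplex with vertices in this order, K has dimension 2 with simplices:

  0-simplices (9): [0], [1], [2], [3], [4], [5], [6], [7], [8]
  1-simplices (15): [0,2], [0,3], [0,8], [1,5], [1,7], [2,7], [2,8], [3,7], [3,8], [4,6], [4,7], [5,7], [5,8], [6,7], [6,8]
  2-simplices (4): [0,2,8], [0,3,8], [1,5,7], [4,6,7]

giving chain groups C_0 ≅ Z^9, C_1 ≅ Z^15, C_2 ≅ Z^4.

The boundary map ∂_1: C_1 → C_0 maps an edge to its endpoints' difference, ∂[p,q] = q − p. For instance
  ∂[5,7] = [7] − [5].
The 9×15 boundary matrix has rank 8 and Smith normal form diag(1,1,1,1,1,1,1,1).

∂_2: C_2 → C_1 sends each 2-simplex [p,q,r] to [q,r] − [p,r] + [p,q]. For instance
  ∂[0,2,8] = [2,8] − [0,8] + [0,2],
  ∂[1,5,7] = [5,7] − [1,7] + [1,5].
The resulting 15×4 matrix has rank 4, and its Smith normal form has invariant factors (1,1,1,1).

Now H_k = ker ∂_k / im ∂_{k+1}, so:

  H_0: rank C_0 − rank ∂_1 = 9 − 8 = 1, and the invariant factors of ∂_1 are all 1, so H_0 = Z.

H_0 = Z.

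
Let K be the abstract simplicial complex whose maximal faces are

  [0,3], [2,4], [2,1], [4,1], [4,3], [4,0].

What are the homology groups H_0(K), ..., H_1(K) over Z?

H_0 = Z,  H_1 = Z^2.

Take the total order 0 < 1 < 2 < 3 < 4 on the vertex set. Then K (dimension 1) consists of the simplices:

  0-simplices (5): [0], [1], [2], [3], [4]
  1-simplices (6): [0,3], [0,4], [1,2], [1,4], [2,4], [3,4]

giving chain groups C_0 ≅ Z^5, C_1 ≅ Z^6.

∂_1: C_1 → C_0 is given by ∂[p,q] = [q] − [p]. For instance
  ∂[2,4] = [4] − [2].
The 5×6 boundary matrix has rank 4 and Smith normal form diag(1,1,1,1).

Now H_k = ker ∂_k / im ∂_{k+1}, so:

  H_0: rank C_0 − rank ∂_1 = 5 − 4 = 1, and the invariant factors of ∂_1 are all 1, so H_0 = Z.
  H_1: rank ker ∂_1 − rank ∂_2 = (6 − 4) − 0 = 2, and there is no ∂_2, so H_1 = Z^2.

As a check, the Euler characteristic is 5 − 6 = -1, which agrees with 1 − 2 = -1.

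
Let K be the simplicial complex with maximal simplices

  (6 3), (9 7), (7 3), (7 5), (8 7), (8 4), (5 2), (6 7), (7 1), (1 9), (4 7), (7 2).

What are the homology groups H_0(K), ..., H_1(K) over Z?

H_0 = Z,  H_1 = Z^4.

K has 9 vertices, 12 edges.
rank ∂_0 = 0, rank ∂_1 = 8 ⇒ b_0 = 9 − 0 − 8 = 1; all invariant factors of ∂_1 are 1 so no torsion. So H_0 = Z.
rank ∂_1 = 8, rank ∂_2 = 0 ⇒ b_1 = 12 − 8 − 0 = 4. So H_1 = Z^4.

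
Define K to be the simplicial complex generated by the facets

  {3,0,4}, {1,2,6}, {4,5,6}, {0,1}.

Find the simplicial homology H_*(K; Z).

K has 7 vertices, 10 edges, 3 triangles.
rank ∂_0 = 0, rank ∂_1 = 6 ⇒ b_0 = 7 − 0 − 6 = 1; all invariant factors of ∂_1 are 1 so no torsion. So H_0 ≅ Z.
rank ∂_1 = 6, rank ∂_2 = 3 ⇒ b_1 = 10 − 6 − 3 = 1; all invariant factors of ∂_2 are 1 so no torsion. So H_1 ≅ Z.
rank ∂_2 = 3, rank ∂_3 = 0 ⇒ b_2 = 3 − 3 − 0 = 0. So H_2 ≅ 0.

H_0 ≅ Z,  H_1 ≅ Z,  H_2 = 0.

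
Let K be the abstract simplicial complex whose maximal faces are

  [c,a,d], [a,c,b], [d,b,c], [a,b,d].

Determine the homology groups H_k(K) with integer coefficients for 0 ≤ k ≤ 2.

H_0 = Z,  H_1 = 0,  H_2 = Z.

Take the total order a < b < c < d on the vertex set. Then K (dimension 2) consists of the simplices:

  0-simplices (4): a, b, c, d
  1-simplices (6): ab, ac, ad, bc, bd, cd
  2-simplices (4): abc, abd, acd, bcd

Hence C_0 ≅ Z^4, C_1 ≅ Z^6, C_2 ≅ Z^4.

∂_1: C_1 → C_0 maps an edge to its endpoints' difference, ∂[p,q] = q − p.
This gives a 4×6 integer matrix of rank 3; reducing to Smith normal form yields diagonal entries (1,1,1).

Boundary ∂_2: C_2 → C_1 sends each 2-simplex [p,q,r] to [q,r] − [p,r] + [p,q]. For instance
  ∂abc = bc − ac + ab,
  ∂bcd = cd − bd + bc.
This gives a 6×4 integer matrix of rank 3; reducing to Smith normal form yields diagonal entries (1,1,1).

Reading off H_k = ker ∂_k / im ∂_{k+1}:

  H_0: rank C_0 − rank ∂_1 = 4 − 3 = 1, and the invariant factors of ∂_1 are all 1, so H_0 ≅ Z.
  H_1: rank ker ∂_1 − rank ∂_2 = (6 − 3) − 3 = 0, and the invariant factors of ∂_2 are all 1, so H_1 ≅ 0.
  H_2: rank ker ∂_2 − rank ∂_3 = (4 − 3) − 0 = 1, and there is no ∂_3, so H_2 ≅ Z.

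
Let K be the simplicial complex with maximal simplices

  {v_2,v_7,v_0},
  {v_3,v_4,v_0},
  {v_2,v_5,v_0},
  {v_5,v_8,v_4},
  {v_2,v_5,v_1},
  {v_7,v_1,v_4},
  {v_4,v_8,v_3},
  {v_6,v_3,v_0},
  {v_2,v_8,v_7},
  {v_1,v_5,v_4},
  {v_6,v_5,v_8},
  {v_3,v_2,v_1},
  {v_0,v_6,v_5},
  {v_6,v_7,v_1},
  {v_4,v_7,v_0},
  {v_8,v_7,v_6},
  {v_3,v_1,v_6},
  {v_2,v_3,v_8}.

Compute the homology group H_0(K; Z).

H_0 ≅ Z.

Take the total order v_0 < v_1 < v_2 < v_3 < v_4 < v_5 < v_6 < v_7 < v_8 on the vertex set. Then K (dimension 2) consists of the simplices:

  0-simplices (9): [v_0], [v_1], [v_2], [v_3], [v_4], [v_5], [v_6], [v_7], [v_8]
  1-simplices (27): (27 of them)
  2-simplices (18): (18 of them)

so the chain groups are C_0 ≅ Z^9, C_1 ≅ Z^27, C_2 ≅ Z^18.

∂_1: C_1 → C_0 is given by ∂[p,q] = [q] − [p]. For instance
  ∂[v_2,v_3] = [v_3] − [v_2].
The 9×27 boundary matrix has rank 8 and Smith normal form diag(1,1,1,1,1,1,1,1).

Boundary ∂_2: C_2 → C_1 maps a triangle to the signed sum of its edges. For instance
  ∂[v_0,v_5,v_6] = [v_5,v_6] − [v_0,v_6] + [v_0,v_5],
  ∂[v_0,v_2,v_5] = [v_2,v_5] − [v_0,v_5] + [v_0,v_2].
The 27×18 boundary matrix has rank 17 and Smith normal form diag(1,1,1,1,1,1,1,1,1,1,1,1,1,1,1,1,1).

Reading off H_k = ker ∂_k / im ∂_{k+1}:

  H_0: rank C_0 − rank ∂_1 = 9 − 8 = 1, and the invariant factors of ∂_1 are all 1, so H_0 = Z.

(K is a triangulation of the torus T^2.)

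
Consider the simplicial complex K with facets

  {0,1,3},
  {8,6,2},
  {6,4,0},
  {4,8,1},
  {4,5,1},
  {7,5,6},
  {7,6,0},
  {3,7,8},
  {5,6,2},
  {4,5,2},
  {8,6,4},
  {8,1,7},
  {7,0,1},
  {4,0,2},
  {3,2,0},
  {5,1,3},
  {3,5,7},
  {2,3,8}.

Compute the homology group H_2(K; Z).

H_2 ≅ 0.

Take the total order 0 < 1 < 2 < 3 < 4 < 5 < 6 < 7 < 8 on the vertex set. Then K (dimension 2) consists of the simplices:

  0-simplices (9): [0], [1], [2], [3], [4], [5], [6], [7], [8]
  1-simplices (27): (27 of them)
  2-simplices (18): [0,1,3], [0,1,7], [0,2,3], [0,2,4], [0,4,6], [0,6,7], [1,3,5], [1,4,5], [1,4,8], [1,7,8], [2,3,8], [2,4,5], [2,5,6], [2,6,8], [3,5,7], [3,7,8], [4,6,8], [5,6,7]

giving chain groups C_0 ≅ Z^9, C_1 ≅ Z^27, C_2 ≅ Z^18.

∂_1: C_1 → C_0 is given by ∂[p,q] = [q] − [p].
The 9×27 boundary matrix has rank 8 and Smith normal form diag(1,1,1,1,1,1,1,1).

∂_2: C_2 → C_1 sends each 2-simplex [p,q,r] to [q,r] − [p,r] + [p,q]. For instance
  ∂[0,4,6] = [4,6] − [0,6] + [0,4],
  ∂[2,5,6] = [5,6] − [2,6] + [2,5].
As a 27×18 matrix over Z this has rank 18, with invariant factors (1,1,1,1,1,1,1,1,1,1,1,1,1,1,1,1,1,2).

From H_k ≅ ker(∂_k) / im(∂_{k+1}) we obtain:

  H_2: rank ker ∂_2 − rank ∂_3 = (18 − 18) − 0 = 0, and there is no ∂_3, so H_2 = 0.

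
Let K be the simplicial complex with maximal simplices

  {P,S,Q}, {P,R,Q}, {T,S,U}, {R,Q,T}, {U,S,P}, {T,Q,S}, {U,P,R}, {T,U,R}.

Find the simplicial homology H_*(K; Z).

Order the vertices as P < Q < R < S < T < U. Listing each simplex with vertices in this order, K has dimension 2 with simplices:

  0-simplices (6): P, Q, R, S, T, U
  1-simplices (12): PQ, PR, PS, PU, QR, QS, QT, RT, RU, ST, SU, TU
  2-simplices (8): PQR, PQS, PRU, PSU, QRT, QST, RTU, STU

Hence C_0 ≅ Z^6, C_1 ≅ Z^12, C_2 ≅ Z^8.

∂_1: C_1 → C_0 sends each edge [p,q] (with p < q) to q − p. For instance
  ∂RT = T − R.
The 6×12 boundary matrix has rank 5 and Smith normal form diag(1,1,1,1,1).

The boundary map ∂_2: C_2 → C_1 acts by ∂[p,q,r] = [q,r] − [p,r] + [p,q]. For instance
  ∂QRT = RT − QT + QR,
  ∂PRU = RU − PU + PR.
This gives a 12×8 integer matrix of rank 7; reducing to Smith normal form yields diagonal entries (1,1,1,1,1,1,1).

From H_k ≅ ker(∂_k) / im(∂_{k+1}) we obtain:

  H_0: rank C_0 − rank ∂_1 = 6 − 5 = 1, and the invariant factors of ∂_1 are all 1, so H_0 = Z.
  H_1: rank ker ∂_1 − rank ∂_2 = (12 − 5) − 7 = 0, and the invariant factors of ∂_2 are all 1, so H_1 = 0.
  H_2: rank ker ∂_2 − rank ∂_3 = (8 − 7) − 0 = 1, and there is no ∂_3, so H_2 = Z.

(K is a triangulation of the 2-sphere S^2.)

H_0 = Z,  H_1 = 0,  H_2 = Z.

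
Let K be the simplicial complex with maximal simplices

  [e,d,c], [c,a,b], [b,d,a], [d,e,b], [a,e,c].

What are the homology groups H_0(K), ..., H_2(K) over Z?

H_0 ≅ Z,  H_1 ≅ Z,  H_2 = 0.

Order the vertices as a < b < c < d < e. Listing each simplex with vertices in this order, K has dimension 2 with simplices:

  0-simplices (5): a, b, c, d, e
  1-simplices (10): ab, ac, ad, ae, bc, bd, be, cd, ce, de
  2-simplices (5): abc, abd, ace, bde, cde

giving chain groups C_0 ≅ Z^5, C_1 ≅ Z^10, C_2 ≅ Z^5.

∂_1: C_1 → C_0 is given by ∂[p,q] = [q] − [p]. For instance
  ∂ae = e − a.
This gives a 5×10 integer matrix of rank 4; reducing to Smith normal form yields diagonal entries (1,1,1,1).

The boundary map ∂_2: C_2 → C_1 sends each 2-simplex [p,q,r] to [q,r] − [p,r] + [p,q]. For instance
  ∂abc = bc − ac + ab,
  ∂bde = de − be + bd.
As a 10×5 matrix over Z this has rank 5, with invariant factors (1,1,1,1,1).

From H_k ≅ ker(∂_k) / im(∂_{k+1}) we obtain:

  H_0: rank C_0 − rank ∂_1 = 5 − 4 = 1, and the invariant factors of ∂_1 are all 1, so H_0 = Z.
  H_1: rank ker ∂_1 − rank ∂_2 = (10 − 4) − 5 = 1, and the invariant factors of ∂_2 are all 1, so H_1 = Z.
  H_2: rank ker ∂_2 − rank ∂_3 = (5 − 5) − 0 = 0, and there is no ∂_3, so H_2 = 0.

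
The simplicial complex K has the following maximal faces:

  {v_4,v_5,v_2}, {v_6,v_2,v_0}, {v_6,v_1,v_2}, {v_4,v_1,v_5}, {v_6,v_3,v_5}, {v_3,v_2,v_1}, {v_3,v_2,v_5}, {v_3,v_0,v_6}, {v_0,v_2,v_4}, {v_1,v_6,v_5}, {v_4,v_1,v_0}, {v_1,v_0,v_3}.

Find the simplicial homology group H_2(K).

Fix the vertex order v_0 < v_1 < v_2 < v_3 < v_4 < v_5 < v_6 and write every simplex with vertices in increasing order. Then dim K = 2 and the simplices of K are:

  0-simplices (7): [v_0], [v_1], [v_2], [v_3], [v_4], [v_5], [v_6]
  1-simplices (18): (18 of them)
  2-simplices (12): (12 of them)

so the chain groups are C_0 ≅ Z^7, C_1 ≅ Z^18, C_2 ≅ Z^12.

Boundary ∂_1: C_1 → C_0 maps an edge to its endpoints' difference, ∂[p,q] = q − p. For instance
  ∂[v_1,v_6] = [v_6] − [v_1].
The resulting 7×18 matrix has rank 6, and its Smith normal form has invariant factors (1,1,1,1,1,1).

∂_2: C_2 → C_1 sends each 2-simplex [p,q,r] to [q,r] − [p,r] + [p,q]. For instance
  ∂[v_0,v_2,v_6] = [v_2,v_6] − [v_0,v_6] + [v_0,v_2],
  ∂[v_2,v_3,v_5] = [v_3,v_5] − [v_2,v_5] + [v_2,v_3].
The 18×12 boundary matrix has rank 12 and Smith normal form diag(1,1,1,1,1,1,1,1,1,1,1,2).

Computing H_k = (kernel of ∂_k) / (image of ∂_{k+1}):

  H_2: rank ker ∂_2 − rank ∂_3 = (12 − 12) − 0 = 0, and there is no ∂_3, so H_2 = 0.

H_2 ≅ 0.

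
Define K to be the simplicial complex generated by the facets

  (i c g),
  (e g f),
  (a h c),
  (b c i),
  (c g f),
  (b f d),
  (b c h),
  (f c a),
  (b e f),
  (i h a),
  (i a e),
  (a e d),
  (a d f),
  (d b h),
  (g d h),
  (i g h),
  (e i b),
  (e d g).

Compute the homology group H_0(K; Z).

H_0 ≅ Z.

We work with the vertex ordering a < b < c < d < e < f < g < h < i. The simplices of K, each written with vertices in increasing order, are:

  0-simplices (9): a, b, c, d, e, f, g, h, i
  1-simplices (27): ac, ad, ae, af, ah, ai, bc, bd, be, bf, bh, bi, cf, cg, ch, ci, de, df, dg, dh, ef, eg, ei, fg, gh, gi, hi
  2-simplices (18): acf, ach, ade, adf, aei, ahi, bch, bci, bdf, bdh, bef, bei, cfg, cgi, deg, dgh, efg, ghi

giving chain groups C_0 ≅ Z^9, C_1 ≅ Z^27, C_2 ≅ Z^18.

∂_1: C_1 → C_0 maps an edge to its endpoints' difference, ∂[p,q] = q − p.
As a 9×27 matrix over Z this has rank 8, with invariant factors (1,1,1,1,1,1,1,1).

The boundary map ∂_2: C_2 → C_1 acts by ∂[p,q,r] = [q,r] − [p,r] + [p,q]. For instance
  ∂bdf = df − bf + bd,
  ∂bch = ch − bh + bc.
The resulting 27×18 matrix has rank 18, and its Smith normal form has invariant factors (1,1,1,1,1,1,1,1,1,1,1,1,1,1,1,1,1,2).

Computing H_k = (kernel of ∂_k) / (image of ∂_{k+1}):

  H_0: rank C_0 − rank ∂_1 = 9 − 8 = 1, and the invariant factors of ∂_1 are all 1, so H_0 = Z.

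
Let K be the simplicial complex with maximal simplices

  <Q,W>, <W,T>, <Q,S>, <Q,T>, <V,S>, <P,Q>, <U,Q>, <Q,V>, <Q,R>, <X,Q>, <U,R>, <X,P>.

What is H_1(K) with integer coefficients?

We work with the vertex ordering P < Q < R < S < T < U < V < W < X. The simplices of K, each written with vertices in increasing order, are:

  0-simplices (9): P, Q, R, S, T, U, V, W, X
  1-simplices (12): PQ, PX, QR, QS, QT, QU, QV, QW, QX, RU, SV, TW

Hence C_0 ≅ Z^9, C_1 ≅ Z^12.

Boundary ∂_1: C_1 → C_0 is given by ∂[p,q] = [q] − [p]. For instance
  ∂QW = W − Q.
This gives a 9×12 integer matrix of rank 8; reducing to Smith normal form yields diagonal entries (1,1,1,1,1,1,1,1).

From H_k ≅ ker(∂_k) / im(∂_{k+1}) we obtain:

  H_1: rank ker ∂_1 − rank ∂_2 = (12 − 8) − 0 = 4, and there is no ∂_2, so H_1 ≅ Z^4.

(K is a triangulation of a wedge of 4 circles.)

H_1 ≅ Z^4.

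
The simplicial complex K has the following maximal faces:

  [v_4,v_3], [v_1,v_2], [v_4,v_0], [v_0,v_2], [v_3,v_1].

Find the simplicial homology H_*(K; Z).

H_0 ≅ Z,  H_1 ≅ Z.

Take the total order v_0 < v_1 < v_2 < v_3 < v_4 on the vertex set. Then K (dimension 1) consists of the simplices:

  0-simplices (5): [v_0], [v_1], [v_2], [v_3], [v_4]
  1-simplices (5): [v_0,v_2], [v_0,v_4], [v_1,v_2], [v_1,v_3], [v_3,v_4]

so the chain groups are C_0 ≅ Z^5, C_1 ≅ Z^5.

Boundary ∂_1: C_1 → C_0 sends each edge [p,q] (with p < q) to q − p.
The resulting 5×5 matrix has rank 4, and its Smith normal form has invariant factors (1,1,1,1).

Now H_k = ker ∂_k / im ∂_{k+1}, so:

  H_0: rank C_0 − rank ∂_1 = 5 − 4 = 1, and the invariant factors of ∂_1 are all 1, so H_0 = Z.
  H_1: rank ker ∂_1 − rank ∂_2 = (5 − 4) − 0 = 1, and there is no ∂_2, so H_1 = Z.

(K is a triangulation of the circle S^1.)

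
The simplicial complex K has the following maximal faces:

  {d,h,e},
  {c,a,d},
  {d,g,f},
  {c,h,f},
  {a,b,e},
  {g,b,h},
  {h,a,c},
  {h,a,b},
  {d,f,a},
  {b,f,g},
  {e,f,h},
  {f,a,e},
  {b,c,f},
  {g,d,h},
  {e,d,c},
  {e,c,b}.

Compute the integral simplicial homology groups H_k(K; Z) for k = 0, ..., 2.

H_0 = Z,  H_1 = Z^2,  H_2 = Z.

Order the vertices as a < b < c < d < e < f < g < h. Listing each simplex with vertices in this order, K has dimension 2 with simplices:

  0-simplices (8): a, b, c, d, e, f, g, h
  1-simplices (24): ab, ac, ad, ae, af, ah, bc, be, bf, bg, bh, cd, ce, cf, ch, de, df, dg, dh, ef, eh, fg, fh, gh
  2-simplices (16): abe, abh, acd, ach, adf, aef, bce, bcf, bfg, bgh, cde, cfh, deh, dfg, dgh, efh

so the chain groups are C_0 ≅ Z^8, C_1 ≅ Z^24, C_2 ≅ Z^16.

Boundary ∂_1: C_1 → C_0 sends each edge [p,q] (with p < q) to q − p. For instance
  ∂ad = d − a.
This gives a 8×24 integer matrix of rank 7; reducing to Smith normal form yields diagonal entries (1,1,1,1,1,1,1).

∂_2: C_2 → C_1 sends each 2-simplex [p,q,r] to [q,r] − [p,r] + [p,q]. For instance
  ∂adf = df − af + ad,
  ∂bfg = fg − bg + bf.
The 24×16 boundary matrix has rank 15 and Smith normal form diag(1,1,1,1,1,1,1,1,1,1,1,1,1,1,1).

Reading off H_k = ker ∂_k / im ∂_{k+1}:

  H_0: rank C_0 − rank ∂_1 = 8 − 7 = 1, and the invariant factors of ∂_1 are all 1, so H_0 ≅ Z.
  H_1: rank ker ∂_1 − rank ∂_2 = (24 − 7) − 15 = 2, and the invariant factors of ∂_2 are all 1, so H_1 ≅ Z^2.
  H_2: rank ker ∂_2 − rank ∂_3 = (16 − 15) − 0 = 1, and there is no ∂_3, so H_2 ≅ Z.

As a check, the Euler characteristic is 8 − 24 + 16 = 0, which agrees with 1 − 2 + 1 = 0.
(K is a triangulation of the torus T^2.)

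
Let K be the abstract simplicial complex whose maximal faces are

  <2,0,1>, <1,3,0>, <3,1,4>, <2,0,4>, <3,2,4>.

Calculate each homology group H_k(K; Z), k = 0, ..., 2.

H_0 = Z,  H_1 = Z,  H_2 = 0.

Take the total order 0 < 1 < 2 < 3 < 4 on the vertex set. Then K (dimension 2) consists of the simplices:

  0-simplices (5): [0], [1], [2], [3], [4]
  1-simplices (10): [0,1], [0,2], [0,3], [0,4], [1,2], [1,3], [1,4], [2,3], [2,4], [3,4]
  2-simplices (5): [0,1,2], [0,1,3], [0,2,4], [1,3,4], [2,3,4]

giving chain groups C_0 ≅ Z^5, C_1 ≅ Z^10, C_2 ≅ Z^5.

Boundary ∂_1: C_1 → C_0 is given by ∂[p,q] = [q] − [p].
The 5×10 boundary matrix has rank 4 and Smith normal form diag(1,1,1,1).

∂_2: C_2 → C_1 acts by ∂[p,q,r] = [q,r] − [p,r] + [p,q]. For instance
  ∂[0,1,2] = [1,2] − [0,2] + [0,1],
  ∂[0,1,3] = [1,3] − [0,3] + [0,1].
The 10×5 boundary matrix has rank 5 and Smith normal form diag(1,1,1,1,1).

From H_k ≅ ker(∂_k) / im(∂_{k+1}) we obtain:

  H_0: rank C_0 − rank ∂_1 = 5 − 4 = 1, and the invariant factors of ∂_1 are all 1, so H_0 ≅ Z.
  H_1: rank ker ∂_1 − rank ∂_2 = (10 − 4) − 5 = 1, and the invariant factors of ∂_2 are all 1, so H_1 ≅ Z.
  H_2: rank ker ∂_2 − rank ∂_3 = (5 − 5) − 0 = 0, and there is no ∂_3, so H_2 ≅ 0.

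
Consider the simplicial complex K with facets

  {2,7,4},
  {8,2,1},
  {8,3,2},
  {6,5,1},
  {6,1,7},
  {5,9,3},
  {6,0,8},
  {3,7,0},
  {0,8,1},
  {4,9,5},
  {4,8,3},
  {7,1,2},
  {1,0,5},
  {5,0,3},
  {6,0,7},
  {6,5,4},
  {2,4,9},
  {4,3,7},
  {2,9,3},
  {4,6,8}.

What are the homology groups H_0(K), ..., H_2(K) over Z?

Order the vertices as 0 < 1 < 2 < 3 < 4 < 5 < 6 < 7 < 8 < 9. Listing each simplex with vertices in this order, K has dimension 2 with simplices:

  0-simplices (10): [0], [1], [2], [3], [4], [5], [6], [7], [8], [9]
  1-simplices (30): (30 of them)
  2-simplices (20): (20 of them)

giving chain groups C_0 ≅ Z^10, C_1 ≅ Z^30, C_2 ≅ Z^20.

The boundary map ∂_1: C_1 → C_0 sends each edge [p,q] (with p < q) to q − p.
The 10×30 boundary matrix has rank 9 and Smith normal form diag(1,1,1,1,1,1,1,1,1).

∂_2: C_2 → C_1 maps a triangle to the signed sum of its edges. For instance
  ∂[4,5,6] = [5,6] − [4,6] + [4,5],
  ∂[2,3,8] = [3,8] − [2,8] + [2,3].
The 30×20 boundary matrix has rank 20 and Smith normal form diag(1,1,1,1,1,1,1,1,1,1,1,1,1,1,1,1,1,1,1,2).

From H_k ≅ ker(∂_k) / im(∂_{k+1}) we obtain:

  H_0: rank C_0 − rank ∂_1 = 10 − 9 = 1, and the invariant factors of ∂_1 are all 1, so H_0 = Z.
  H_1: rank ker ∂_1 − rank ∂_2 = (30 − 9) − 20 = 1, and ∂_2 has invariant factor 2 > 1, so H_1 = Z ⊕ Z/2Z.
  H_2: rank ker ∂_2 − rank ∂_3 = (20 − 20) − 0 = 0, and there is no ∂_3, so H_2 = 0.

(K is a triangulation of the Klein bottle.)

H_0 ≅ Z,  H_1 ≅ Z ⊕ Z/2Z,  H_2 = 0.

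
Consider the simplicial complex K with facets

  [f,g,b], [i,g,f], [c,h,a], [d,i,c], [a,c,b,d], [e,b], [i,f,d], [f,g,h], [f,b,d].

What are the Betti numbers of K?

b_0 = 1, b_1 = 1, b_2 = 0, b_3 = 0.

Order the vertices as a < b < c < d < e < f < g < h < i. Listing each simplex with vertices in this order, K has dimension 3 with simplices:

  0-simplices (9): a, b, c, d, e, f, g, h, i
  1-simplices (19): ab, ac, ad, ah, bc, bd, be, bf, bg, cd, ch, ci, df, di, fg, fh, fi, gh, gi
  2-simplices (11): abc, abd, acd, ach, bcd, bdf, bfg, cdi, dfi, fgh, fgi
  3-simplices (1): abcd

so the chain groups are C_0 ≅ Z^9, C_1 ≅ Z^19, C_2 ≅ Z^11, C_3 ≅ Z^1.

The boundary map ∂_1: C_1 → C_0 sends each edge [p,q] (with p < q) to q − p. For instance
  ∂bg = g − b.
The 9×19 boundary matrix has rank 8 and Smith normal form diag(1,1,1,1,1,1,1,1).

The boundary map ∂_2: C_2 → C_1 acts by ∂[p,q,r] = [q,r] − [p,r] + [p,q]. For instance
  ∂bcd = cd − bd + bc,
  ∂bdf = df − bf + bd.
The 19×11 boundary matrix has rank 10 and Smith normal form diag(1,1,1,1,1,1,1,1,1,1).

Boundary ∂_3: C_3 → C_2 sends each 3-simplex σ to the alternating sum Σ_i (−1)^i (σ with its i-th vertex removed). For instance
  ∂abcd = bcd − acd + abd − abc.
As a 11×1 matrix over Z this has rank 1, with invariant factors (1).

Computing H_k = (kernel of ∂_k) / (image of ∂_{k+1}):

  H_0: rank C_0 − rank ∂_1 = 9 − 8 = 1, and the invariant factors of ∂_1 are all 1, so H_0 = Z.
  H_1: rank ker ∂_1 − rank ∂_2 = (19 − 8) − 10 = 1, and the invariant factors of ∂_2 are all 1, so H_1 = Z.
  H_2: rank ker ∂_2 − rank ∂_3 = (11 − 10) − 1 = 0, and the invariant factors of ∂_3 are all 1, so H_2 = 0.
  H_3: rank ker ∂_3 − rank ∂_4 = (1 − 1) − 0 = 0, and there is no ∂_4, so H_3 = 0.

As a check, the Euler characteristic is 9 − 19 + 11 − 1 = 0, which agrees with 1 − 1 + 0 − 0 = 0.

Hence the Betti numbers are b_0 = 1, b_1 = 1, b_2 = 0, b_3 = 0.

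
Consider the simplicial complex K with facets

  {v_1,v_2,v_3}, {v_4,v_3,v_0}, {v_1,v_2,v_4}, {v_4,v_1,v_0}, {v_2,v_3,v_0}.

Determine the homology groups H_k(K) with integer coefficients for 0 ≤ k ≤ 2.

H_0 ≅ Z,  H_1 ≅ Z,  H_2 = 0.

K has 5 vertices, 10 edges, 5 triangles.
rank ∂_0 = 0, rank ∂_1 = 4 ⇒ b_0 = 5 − 0 − 4 = 1; all invariant factors of ∂_1 are 1 so no torsion. So H_0 ≅ Z.
rank ∂_1 = 4, rank ∂_2 = 5 ⇒ b_1 = 10 − 4 − 5 = 1; all invariant factors of ∂_2 are 1 so no torsion. So H_1 ≅ Z.
rank ∂_2 = 5, rank ∂_3 = 0 ⇒ b_2 = 5 − 5 − 0 = 0. So H_2 ≅ 0.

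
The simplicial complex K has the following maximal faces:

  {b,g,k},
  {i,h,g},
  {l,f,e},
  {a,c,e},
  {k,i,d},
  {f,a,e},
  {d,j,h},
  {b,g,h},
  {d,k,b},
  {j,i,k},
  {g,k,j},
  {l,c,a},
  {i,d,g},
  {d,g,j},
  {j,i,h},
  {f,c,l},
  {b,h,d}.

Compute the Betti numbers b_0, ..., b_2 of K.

b_0 = 2, b_1 = 1, b_2 = 0.

Fix the vertex order a < b < c < d < e < f < g < h < i < j < k < l and write every simplex with vertices in increasing order. Then dim K = 2 and the simplices of K are:

  0-simplices (12): a, b, c, d, e, f, g, h, i, j, k, l
  1-simplices (28): ac, ae, af, al, bd, bg, bh, bk, ce, cf, cl, dg, dh, di, dj, dk, ef, el, fl, gh, gi, gj, gk, hi, hj, ij, ik, jk
  2-simplices (17): ace, acl, aef, bdh, bdk, bgh, bgk, cfl, dgi, dgj, dhj, dik, efl, ghi, gjk, hij, ijk

giving chain groups C_0 ≅ Z^12, C_1 ≅ Z^28, C_2 ≅ Z^17.

Boundary ∂_1: C_1 → C_0 is given by ∂[p,q] = [q] − [p].
As a 12×28 matrix over Z this has rank 10, with invariant factors (1,1,1,1,1,1,1,1,1,1).

The boundary map ∂_2: C_2 → C_1 maps a triangle to the signed sum of its edges. For instance
  ∂bgk = gk − bk + bg,
  ∂dgj = gj − dj + dg.
The resulting 28×17 matrix has rank 17, and its Smith normal form has invariant factors (1,1,1,1,1,1,1,1,1,1,1,1,1,1,1,1,2).

Reading off H_k = ker ∂_k / im ∂_{k+1}:

  H_0: rank C_0 − rank ∂_1 = 12 − 10 = 2, and the invariant factors of ∂_1 are all 1, so H_0 = Z^2.
  H_1: rank ker ∂_1 − rank ∂_2 = (28 − 10) − 17 = 1, and ∂_2 has invariant factor 2 > 1, so H_1 = Z ⊕ Z_2.
  H_2: rank ker ∂_2 − rank ∂_3 = (17 − 17) − 0 = 0, and there is no ∂_3, so H_2 = 0.

As a check, the Euler characteristic is 12 − 28 + 17 = 1, which agrees with 2 − 1 + 0 = 1.

Hence the Betti numbers are b_0 = 2, b_1 = 1, b_2 = 0.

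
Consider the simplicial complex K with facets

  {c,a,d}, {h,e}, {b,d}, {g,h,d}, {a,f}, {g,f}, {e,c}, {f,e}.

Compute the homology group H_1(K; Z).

H_1 = Z^3.

Fix the vertex order a < b < c < d < e < f < g < h and write every simplex with vertices in increasing order. Then dim K = 2 and the simplices of K are:

  0-simplices (8): a, b, c, d, e, f, g, h
  1-simplices (12): ac, ad, af, bd, cd, ce, dg, dh, ef, eh, fg, gh
  2-simplices (2): acd, dgh

giving chain groups C_0 ≅ Z^8, C_1 ≅ Z^12, C_2 ≅ Z^2.

Boundary ∂_1: C_1 → C_0 sends each edge [p,q] (with p < q) to q − p.
As a 8×12 matrix over Z this has rank 7, with invariant factors (1,1,1,1,1,1,1).

∂_2: C_2 → C_1 acts by ∂[p,q,r] = [q,r] − [p,r] + [p,q]. For instance
  ∂dgh = gh − dh + dg,
  ∂acd = cd − ad + ac.
As a 12×2 matrix over Z this has rank 2, with invariant factors (1,1).

From H_k ≅ ker(∂_k) / im(∂_{k+1}) we obtain:

  H_1: rank ker ∂_1 − rank ∂_2 = (12 − 7) − 2 = 3, and the invariant factors of ∂_2 are all 1, so H_1 = Z^3.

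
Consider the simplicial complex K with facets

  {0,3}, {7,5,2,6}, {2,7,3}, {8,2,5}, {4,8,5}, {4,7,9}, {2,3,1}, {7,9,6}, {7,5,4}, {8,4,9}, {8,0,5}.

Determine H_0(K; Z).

Take the total order 0 < 1 < 2 < 3 < 4 < 5 < 6 < 7 < 8 < 9 on the vertex set. Then K (dimension 3) consists of the simplices:

  0-simplices (10): [0], [1], [2], [3], [4], [5], [6], [7], [8], [9]
  1-simplices (22): [0,3], [0,5], [0,8], [1,2], [1,3], [2,3], [2,5], [2,6], [2,7], [2,8], [3,7], [4,5], [4,7], [4,8], [4,9], [5,6], [5,7], [5,8], [6,7], [6,9], [7,9], [8,9]
  2-simplices (13): [0,5,8], [1,2,3], [2,3,7], [2,5,6], [2,5,7], [2,5,8], [2,6,7], [4,5,7], [4,5,8], [4,7,9], [4,8,9], [5,6,7], [6,7,9]
  3-simplices (1): [2,5,6,7]

Hence C_0 ≅ Z^10, C_1 ≅ Z^22, C_2 ≅ Z^13, C_3 ≅ Z^1.

∂_1: C_1 → C_0 is given by ∂[p,q] = [q] − [p]. For instance
  ∂[5,6] = [6] − [5].
This gives a 10×22 integer matrix of rank 9; reducing to Smith normal form yields diagonal entries (1,1,1,1,1,1,1,1,1).

Boundary ∂_2: C_2 → C_1 acts by ∂[p,q,r] = [q,r] − [p,r] + [p,q]. For instance
  ∂[0,5,8] = [5,8] − [0,8] + [0,5],
  ∂[2,5,7] = [5,7] − [2,7] + [2,5].
This gives a 22×13 integer matrix of rank 12; reducing to Smith normal form yields diagonal entries (1,1,1,1,1,1,1,1,1,1,1,1).

∂_3: C_3 → C_2 sends each 3-simplex σ to the alternating sum Σ_i (−1)^i (σ with its i-th vertex removed). For instance
  ∂[2,5,6,7] = [5,6,7] − [2,6,7] + [2,5,7] − [2,5,6].
This gives a 13×1 integer matrix of rank 1; reducing to Smith normal form yields diagonal entries (1).

Computing H_k = (kernel of ∂_k) / (image of ∂_{k+1}):

  H_0: rank C_0 − rank ∂_1 = 10 − 9 = 1, and the invariant factors of ∂_1 are all 1, so H_0 ≅ Z.

H_0 = Z.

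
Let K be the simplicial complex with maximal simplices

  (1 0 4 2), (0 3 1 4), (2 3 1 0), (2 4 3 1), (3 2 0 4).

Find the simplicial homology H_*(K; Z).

H_0 ≅ Z,  H_1 = 0,  H_2 = 0,  H_3 ≅ Z.

We work with the vertex ordering 0 < 1 < 2 < 3 < 4. The simplices of K, each written with vertices in increasing order, are:

  0-simplices (5): [0], [1], [2], [3], [4]
  1-simplices (10): [0,1], [0,2], [0,3], [0,4], [1,2], [1,3], [1,4], [2,3], [2,4], [3,4]
  2-simplices (10): [0,1,2], [0,1,3], [0,1,4], [0,2,3], [0,2,4], [0,3,4], [1,2,3], [1,2,4], [1,3,4], [2,3,4]
  3-simplices (5): [0,1,2,3], [0,1,2,4], [0,1,3,4], [0,2,3,4], [1,2,3,4]

so the chain groups are C_0 ≅ Z^5, C_1 ≅ Z^10, C_2 ≅ Z^10, C_3 ≅ Z^5.

Boundary ∂_1: C_1 → C_0 sends each edge [p,q] (with p < q) to q − p.
The resulting 5×10 matrix has rank 4, and its Smith normal form has invariant factors (1,1,1,1).

Boundary ∂_2: C_2 → C_1 acts by ∂[p,q,r] = [q,r] − [p,r] + [p,q]. For instance
  ∂[0,2,3] = [2,3] − [0,3] + [0,2],
  ∂[0,1,4] = [1,4] − [0,4] + [0,1].
The resulting 10×10 matrix has rank 6, and its Smith normal form has invariant factors (1,1,1,1,1,1).

∂_3: C_3 → C_2 sends each 3-simplex σ to the alternating sum Σ_i (−1)^i (σ with its i-th vertex removed). For instance
  ∂[0,1,3,4] = [1,3,4] − [0,3,4] + [0,1,4] − [0,1,3],
  ∂[0,1,2,4] = [1,2,4] − [0,2,4] + [0,1,4] − [0,1,2].
As a 10×5 matrix over Z this has rank 4, with invariant factors (1,1,1,1).

Now H_k = ker ∂_k / im ∂_{k+1}, so:

  H_0: rank C_0 − rank ∂_1 = 5 − 4 = 1, and the invariant factors of ∂_1 are all 1, so H_0 ≅ Z.
  H_1: rank ker ∂_1 − rank ∂_2 = (10 − 4) − 6 = 0, and the invariant factors of ∂_2 are all 1, so H_1 ≅ 0.
  H_2: rank ker ∂_2 − rank ∂_3 = (10 − 6) − 4 = 0, and the invariant factors of ∂_3 are all 1, so H_2 ≅ 0.
  H_3: rank ker ∂_3 − rank ∂_4 = (5 − 4) − 0 = 1, and there is no ∂_4, so H_3 ≅ Z.

As a check, the Euler characteristic is 5 − 10 + 10 − 5 = 0, which agrees with 1 − 0 + 0 − 1 = 0.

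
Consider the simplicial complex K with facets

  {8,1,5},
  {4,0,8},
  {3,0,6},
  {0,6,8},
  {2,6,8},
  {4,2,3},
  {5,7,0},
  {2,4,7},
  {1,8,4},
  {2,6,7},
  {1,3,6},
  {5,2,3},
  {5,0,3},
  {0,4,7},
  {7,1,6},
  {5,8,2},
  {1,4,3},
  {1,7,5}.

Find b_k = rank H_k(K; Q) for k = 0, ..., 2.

We work with the vertex ordering 0 < 1 < 2 < 3 < 4 < 5 < 6 < 7 < 8. The simplices of K, each written with vertices in increasing order, are:

  0-simplices (9): [0], [1], [2], [3], [4], [5], [6], [7], [8]
  1-simplices (27): (27 of them)
  2-simplices (18): [0,3,5], [0,3,6], [0,4,7], [0,4,8], [0,5,7], [0,6,8], [1,3,4], [1,3,6], [1,4,8], [1,5,7], [1,5,8], [1,6,7], [2,3,4], [2,3,5], [2,4,7], [2,5,8], [2,6,7], [2,6,8]

so the chain groups are C_0 ≅ Z^9, C_1 ≅ Z^27, C_2 ≅ Z^18.

Boundary ∂_1: C_1 → C_0 maps an edge to its endpoints' difference, ∂[p,q] = q − p. For instance
  ∂[1,8] = [8] − [1].
The resulting 9×27 matrix has rank 8, and its Smith normal form has invariant factors (1,1,1,1,1,1,1,1).

Boundary ∂_2: C_2 → C_1 acts by ∂[p,q,r] = [q,r] − [p,r] + [p,q]. For instance
  ∂[1,4,8] = [4,8] − [1,8] + [1,4],
  ∂[2,3,5] = [3,5] − [2,5] + [2,3].
This gives a 27×18 integer matrix of rank 17; reducing to Smith normal form yields diagonal entries (1,1,1,1,1,1,1,1,1,1,1,1,1,1,1,1,1).

Now H_k = ker ∂_k / im ∂_{k+1}, so:

  H_0: rank C_0 − rank ∂_1 = 9 − 8 = 1, and the invariant factors of ∂_1 are all 1, so H_0 = Z.
  H_1: rank ker ∂_1 − rank ∂_2 = (27 − 8) − 17 = 2, and the invariant factors of ∂_2 are all 1, so H_1 = Z^2.
  H_2: rank ker ∂_2 − rank ∂_3 = (18 − 17) − 0 = 1, and there is no ∂_3, so H_2 = Z.

As a check, the Euler characteristic is 9 − 27 + 18 = 0, which agrees with 1 − 2 + 1 = 0.
(K is a triangulation of the torus T^2.)

Hence the Betti numbers are b_0 = 1, b_1 = 2, b_2 = 1.

b_0 = 1, b_1 = 2, b_2 = 1.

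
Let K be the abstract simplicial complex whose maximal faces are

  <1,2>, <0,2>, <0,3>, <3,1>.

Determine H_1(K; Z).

Order the vertices as 0 < 1 < 2 < 3. Listing each simplex with vertices in this order, K has dimension 1 with simplices:

  0-simplices (4): [0], [1], [2], [3]
  1-simplices (4): [0,2], [0,3], [1,2], [1,3]

Hence C_0 ≅ Z^4, C_1 ≅ Z^4.

Boundary ∂_1: C_1 → C_0 is given by ∂[p,q] = [q] − [p]. For instance
  ∂[0,3] = [3] − [0].
As a 4×4 matrix over Z this has rank 3, with invariant factors (1,1,1).

From H_k ≅ ker(∂_k) / im(∂_{k+1}) we obtain:

  H_1: rank ker ∂_1 − rank ∂_2 = (4 − 3) − 0 = 1, and there is no ∂_2, so H_1 ≅ Z.

(K is a triangulation of the circle S^1.)

H_1 ≅ Z.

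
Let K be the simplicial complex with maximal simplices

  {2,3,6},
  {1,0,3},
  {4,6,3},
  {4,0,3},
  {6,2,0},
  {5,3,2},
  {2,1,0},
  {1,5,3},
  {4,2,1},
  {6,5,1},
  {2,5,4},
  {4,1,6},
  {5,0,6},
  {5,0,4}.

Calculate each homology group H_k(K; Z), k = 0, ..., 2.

H_0 = Z,  H_1 = Z^2,  H_2 = Z.

We work with the vertex ordering 0 < 1 < 2 < 3 < 4 < 5 < 6. The simplices of K, each written with vertices in increasing order, are:

  0-simplices (7): [0], [1], [2], [3], [4], [5], [6]
  1-simplices (21): [0,1], [0,2], [0,3], [0,4], [0,5], [0,6], [1,2], [1,3], [1,4], [1,5], [1,6], [2,3], [2,4], [2,5], [2,6], [3,4], [3,5], [3,6], [4,5], [4,6], [5,6]
  2-simplices (14): [0,1,2], [0,1,3], [0,2,6], [0,3,4], [0,4,5], [0,5,6], [1,2,4], [1,3,5], [1,4,6], [1,5,6], [2,3,5], [2,3,6], [2,4,5], [3,4,6]

giving chain groups C_0 ≅ Z^7, C_1 ≅ Z^21, C_2 ≅ Z^14.

∂_1: C_1 → C_0 sends each edge [p,q] (with p < q) to q − p. For instance
  ∂[0,6] = [6] − [0].
As a 7×21 matrix over Z this has rank 6, with invariant factors (1,1,1,1,1,1).

Boundary ∂_2: C_2 → C_1 sends each 2-simplex [p,q,r] to [q,r] − [p,r] + [p,q]. For instance
  ∂[1,5,6] = [5,6] − [1,6] + [1,5],
  ∂[0,4,5] = [4,5] − [0,5] + [0,4].
This gives a 21×14 integer matrix of rank 13; reducing to Smith normal form yields diagonal entries (1,1,1,1,1,1,1,1,1,1,1,1,1).

Computing H_k = (kernel of ∂_k) / (image of ∂_{k+1}):

  H_0: rank C_0 − rank ∂_1 = 7 − 6 = 1, and the invariant factors of ∂_1 are all 1, so H_0 ≅ Z.
  H_1: rank ker ∂_1 − rank ∂_2 = (21 − 6) − 13 = 2, and the invariant factors of ∂_2 are all 1, so H_1 ≅ Z^2.
  H_2: rank ker ∂_2 − rank ∂_3 = (14 − 13) − 0 = 1, and there is no ∂_3, so H_2 ≅ Z.

As a check, the Euler characteristic is 7 − 21 + 14 = 0, which agrees with 1 − 2 + 1 = 0.
(K is a triangulation of the torus T^2.)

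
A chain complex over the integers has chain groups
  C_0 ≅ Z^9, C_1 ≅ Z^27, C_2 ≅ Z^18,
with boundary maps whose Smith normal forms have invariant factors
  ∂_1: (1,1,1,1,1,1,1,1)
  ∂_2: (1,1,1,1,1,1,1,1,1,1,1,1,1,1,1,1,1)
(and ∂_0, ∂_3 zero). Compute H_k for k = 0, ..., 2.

H_0 = Z,  H_1 = Z^2,  H_2 = Z.

H_0: b_0 = 9 − 0 − 8 = 1; torsion from ∂_1 factors > 1: none. So H_0 = Z.
H_1: b_1 = 27 − 8 − 17 = 2; torsion from ∂_2 factors > 1: none. So H_1 = Z^2.
H_2: b_2 = 18 − 17 − 0 = 1; torsion from ∂_3 factors > 1: none. So H_2 = Z.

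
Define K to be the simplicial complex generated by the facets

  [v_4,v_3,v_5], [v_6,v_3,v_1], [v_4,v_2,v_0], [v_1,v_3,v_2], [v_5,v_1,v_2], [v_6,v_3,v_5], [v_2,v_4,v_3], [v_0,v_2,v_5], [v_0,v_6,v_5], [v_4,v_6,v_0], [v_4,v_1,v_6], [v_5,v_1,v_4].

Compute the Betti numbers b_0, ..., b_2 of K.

Fix the vertex order v_0 < v_1 < v_2 < v_3 < v_4 < v_5 < v_6 and write every simplex with vertices in increasing order. Then dim K = 2 and the simplices of K are:

  0-simplices (7): [v_0], [v_1], [v_2], [v_3], [v_4], [v_5], [v_6]
  1-simplices (18): (18 of them)
  2-simplices (12): (12 of them)

giving chain groups C_0 ≅ Z^7, C_1 ≅ Z^18, C_2 ≅ Z^12.

The boundary map ∂_1: C_1 → C_0 sends each edge [p,q] (with p < q) to q − p.
As a 7×18 matrix over Z this has rank 6, with invariant factors (1,1,1,1,1,1).

The boundary map ∂_2: C_2 → C_1 maps a triangle to the signed sum of its edges. For instance
  ∂[v_0,v_2,v_4] = [v_2,v_4] − [v_0,v_4] + [v_0,v_2],
  ∂[v_1,v_2,v_5] = [v_2,v_5] − [v_1,v_5] + [v_1,v_2].
The 18×12 boundary matrix has rank 12 and Smith normal form diag(1,1,1,1,1,1,1,1,1,1,1,2).

Reading off H_k = ker ∂_k / im ∂_{k+1}:

  H_0: rank C_0 − rank ∂_1 = 7 − 6 = 1, and the invariant factors of ∂_1 are all 1, so H_0 ≅ Z.
  H_1: rank ker ∂_1 − rank ∂_2 = (18 − 6) − 12 = 0, and ∂_2 has invariant factor 2 > 1, so H_1 ≅ Z/2Z.
  H_2: rank ker ∂_2 − rank ∂_3 = (12 − 12) − 0 = 0, and there is no ∂_3, so H_2 ≅ 0.

(K is a triangulation of the real projective plane RP^2.)

Hence the Betti numbers are b_0 = 1, b_1 = 0, b_2 = 0.

b_0 = 1, b_1 = 0, b_2 = 0.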